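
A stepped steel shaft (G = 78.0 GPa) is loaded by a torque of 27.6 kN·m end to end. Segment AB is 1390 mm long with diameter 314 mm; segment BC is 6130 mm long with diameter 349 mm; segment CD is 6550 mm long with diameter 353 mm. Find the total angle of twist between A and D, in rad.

0.00353 rad

J_AB = π(0.314)⁴/32 = 9.54×10^-4 m⁴; J_BC = π(0.349)⁴/32 = 1.46×10^-3 m⁴; J_CD = π(0.353)⁴/32 = 1.52×10^-3 m⁴.
θ = (T/G)·Σ L_i/J_i = (27600/78.0×10⁹)·(1.39/9.54×10^-4 + 6.13/1.46×10^-3 + 6.55/1.52×10^-3) = 3.525×10^-3 rad.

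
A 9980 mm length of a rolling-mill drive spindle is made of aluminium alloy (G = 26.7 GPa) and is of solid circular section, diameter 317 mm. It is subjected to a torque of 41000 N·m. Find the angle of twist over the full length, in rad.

0.0155 rad

J = πd⁴/32 = π(0.317)⁴/32 = 9.914×10^-4 m⁴.
θ = T·L/(G·J) = 41000 × 9.98 / (26.7×10⁹ × 9.914×10^-4) = 0.01546 rad.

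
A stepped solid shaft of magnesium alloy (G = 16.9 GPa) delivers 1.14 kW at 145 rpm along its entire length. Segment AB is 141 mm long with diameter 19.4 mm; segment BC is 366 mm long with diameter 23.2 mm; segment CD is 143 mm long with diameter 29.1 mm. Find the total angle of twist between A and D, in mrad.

111 mrad

ω = 2π·145/60 = 15.18 rad/s, so T = P/ω = 1.14×10³ / 15.18 = 75.08 N·m.
J_AB = π(0.0194)⁴/32 = 1.39×10^-8 m⁴; J_BC = π(0.0232)⁴/32 = 2.84×10^-8 m⁴; J_CD = π(0.0291)⁴/32 = 7.04×10^-8 m⁴.
θ = (T/G)·Σ L_i/J_i = (75.08/16.9×10⁹)·(0.141/1.39×10^-8 + 0.366/2.84×10^-8 + 0.143/7.04×10^-8) = 0.1112 rad.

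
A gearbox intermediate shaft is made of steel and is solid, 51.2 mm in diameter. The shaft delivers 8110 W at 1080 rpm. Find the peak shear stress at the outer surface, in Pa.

ω = 2π·1080/60 = 113.1 rad/s, so T = P/ω = 8110 / 113.1 = 71.71 N·m.
J = πd⁴/32 = π(0.0512)⁴/32 = 6.747×10^-7 m⁴.
τ_max = T·r/J = 71.71 × 0.0256 / 6.747×10^-7 = 2.721×10^6 Pa.

2.72e6 Pa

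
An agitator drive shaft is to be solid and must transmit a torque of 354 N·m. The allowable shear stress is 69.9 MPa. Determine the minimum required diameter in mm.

29.5 mm

For a solid shaft τ_max = 16T/(πd³), so d = (16T/(π τ_allow))^(1/3) = (16·354.0/(π·6.99×10^7))^(1/3) = 0.02955 m.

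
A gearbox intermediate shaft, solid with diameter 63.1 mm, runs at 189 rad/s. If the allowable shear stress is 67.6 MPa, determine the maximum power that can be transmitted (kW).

630 kW

J = πd⁴/32 = π(0.0631)⁴/32 = 1.556×10^-6 m⁴.
T_max = τ_allow·J/r = 6.76×10^7 × 1.556×10^-6 / 0.0316 = 3335 N·m.
ω = 189 rad/s, so P_max = T_max·ω = 6.303×10^5 W.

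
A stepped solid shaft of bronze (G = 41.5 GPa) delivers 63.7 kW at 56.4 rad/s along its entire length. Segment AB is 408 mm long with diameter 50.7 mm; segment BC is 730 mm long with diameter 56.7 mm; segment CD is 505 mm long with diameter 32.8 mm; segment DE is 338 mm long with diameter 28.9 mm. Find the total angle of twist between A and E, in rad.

0.292 rad

ω = 56.4 rad/s, so T = P/ω = 63.7×10³ / 56.40 = 1129 N·m.
J_AB = π(0.0507)⁴/32 = 6.49×10^-7 m⁴; J_BC = π(0.0567)⁴/32 = 1.01×10^-6 m⁴; J_CD = π(0.0328)⁴/32 = 1.14×10^-7 m⁴; J_DE = π(0.0289)⁴/32 = 6.85×10^-8 m⁴.
θ = (T/G)·Σ L_i/J_i = (1129/41.5×10⁹)·(0.408/6.49×10^-7 + 0.730/1.01×10^-6 + 0.505/1.14×10^-7 + 0.338/6.85×10^-8) = 0.2920 rad.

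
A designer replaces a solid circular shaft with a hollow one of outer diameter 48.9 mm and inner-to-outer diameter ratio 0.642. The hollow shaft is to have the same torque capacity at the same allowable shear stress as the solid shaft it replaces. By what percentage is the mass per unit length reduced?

Equal τ_max and T ⇒ the solid shaft needs d_s³ = d_o³(1−k⁴), so d_s = 48.9·(1−0.642⁴)^(1/3) = 45.96 mm.
Area ratio A_h/A_s = d_o²(1−k²)/d_s² = (1−k²)/(1−k⁴)^(2/3) = 0.6655.
Mass saving = 1 − 0.6655 = 33.4 %.

33.4 %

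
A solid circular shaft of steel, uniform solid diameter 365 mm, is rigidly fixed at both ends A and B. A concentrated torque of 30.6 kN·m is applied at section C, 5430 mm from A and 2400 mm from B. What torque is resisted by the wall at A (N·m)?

With uniform GJ and both ends fixed, compatibility θ_AC = θ_CB gives T_A·a = T_B·b, together with T_A + T_B = T₀.
T_A = T₀·b/(a+b) = 30600·2400/7830 = 9379 N·m; T_B = 21220 N·m.

9380 N·m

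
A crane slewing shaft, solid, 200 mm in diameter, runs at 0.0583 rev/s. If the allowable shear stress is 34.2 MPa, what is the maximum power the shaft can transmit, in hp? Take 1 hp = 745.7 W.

26.4 hp

J = πd⁴/32 = π(0.200)⁴/32 = 1.571×10^-4 m⁴.
T_max = τ_allow·J/r = 3.42×10^7 × 1.571×10^-4 / 0.100 = 53720 N·m.
ω = 2π·0.0583 = 0.3663 rad/s, so P_max = T_max·ω = 1.968×10^4 W.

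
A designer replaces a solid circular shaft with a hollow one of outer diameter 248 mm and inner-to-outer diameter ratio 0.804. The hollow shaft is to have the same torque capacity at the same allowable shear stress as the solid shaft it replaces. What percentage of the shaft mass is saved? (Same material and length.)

49.3 %

Equal τ_max and T ⇒ the solid shaft needs d_s³ = d_o³(1−k⁴), so d_s = 248·(1−0.804⁴)^(1/3) = 207.1 mm.
Area ratio A_h/A_s = d_o²(1−k²)/d_s² = (1−k²)/(1−k⁴)^(2/3) = 0.5072.
Mass saving = 1 − 0.5072 = 49.3 %.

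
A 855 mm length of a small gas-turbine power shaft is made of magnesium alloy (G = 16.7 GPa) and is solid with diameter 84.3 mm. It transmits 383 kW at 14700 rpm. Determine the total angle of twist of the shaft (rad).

ω = 2π·14700/60 = 1539 rad/s, so T = P/ω = 383×10³ / 1539 = 248.8 N·m.
J = πd⁴/32 = π(0.0843)⁴/32 = 4.958×10^-6 m⁴.
θ = T·L/(G·J) = 248.8 × 0.855 / (16.7×10⁹ × 4.958×10^-6) = 2.569×10^-3 rad.

0.00257 rad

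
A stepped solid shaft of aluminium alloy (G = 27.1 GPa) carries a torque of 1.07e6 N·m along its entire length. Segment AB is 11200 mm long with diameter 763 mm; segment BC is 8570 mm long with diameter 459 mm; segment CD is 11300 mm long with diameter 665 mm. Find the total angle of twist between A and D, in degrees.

J_AB = π(0.763)⁴/32 = 0.0333 m⁴; J_BC = π(0.459)⁴/32 = 4.36×10^-3 m⁴; J_CD = π(0.665)⁴/32 = 0.0192 m⁴.
θ = (T/G)·Σ L_i/J_i = (1.070e6/27.1×10⁹)·(11.2/0.0333 + 8.57/4.36×10^-3 + 11.3/0.0192) = 0.1142 rad.

6.54°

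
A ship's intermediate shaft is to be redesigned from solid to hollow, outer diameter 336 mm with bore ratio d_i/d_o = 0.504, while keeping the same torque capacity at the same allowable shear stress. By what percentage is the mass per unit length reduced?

Equal τ_max and T ⇒ the solid shaft needs d_s³ = d_o³(1−k⁴), so d_s = 336·(1−0.504⁴)^(1/3) = 328.6 mm.
Area ratio A_h/A_s = d_o²(1−k²)/d_s² = (1−k²)/(1−k⁴)^(2/3) = 0.7799.
Mass saving = 1 − 0.7799 = 22.0 %.

22.0 %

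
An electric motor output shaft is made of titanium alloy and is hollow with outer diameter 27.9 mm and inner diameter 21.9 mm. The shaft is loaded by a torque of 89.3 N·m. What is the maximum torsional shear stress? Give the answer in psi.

J = π(d_o⁴ − d_i⁴)/32 = π(0.0279⁴ − 0.0219⁴)/32 = 3.690×10^-8 m⁴.
τ_max = T·r/J = 89.30 × 0.0139 / 3.690×10^-8 = 3.376×10^7 Pa.

4900 psi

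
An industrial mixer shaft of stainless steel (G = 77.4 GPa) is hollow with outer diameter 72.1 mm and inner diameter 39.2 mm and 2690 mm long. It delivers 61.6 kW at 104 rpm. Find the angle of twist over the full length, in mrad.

81.2 mrad

ω = 2π·104/60 = 10.89 rad/s, so T = P/ω = 61.6×10³ / 10.89 = 5656 N·m.
J = π(d_o⁴ − d_i⁴)/32 = π(0.0721⁴ − 0.0392⁴)/32 = 2.421×10^-6 m⁴.
θ = T·L/(G·J) = 5656 × 2.69 / (77.4×10⁹ × 2.421×10^-6) = 0.08119 rad.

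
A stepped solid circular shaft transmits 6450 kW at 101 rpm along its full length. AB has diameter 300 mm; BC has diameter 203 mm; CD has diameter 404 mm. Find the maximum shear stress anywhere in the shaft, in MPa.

ω = 2π·101/60 = 10.58 rad/s, so T = P/ω = 6450×10³ / 10.58 = 609800 N·m.
Under the same torque, τ_max = 16T/(πd³) is largest where d is smallest — segment BC (d = 203 mm).
τ_max = 16·609800/(π·(0.203)³) = 3.713×10^8 Pa.

371 MPa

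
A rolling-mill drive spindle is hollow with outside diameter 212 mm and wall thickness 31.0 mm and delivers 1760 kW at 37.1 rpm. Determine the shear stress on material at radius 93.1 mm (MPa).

284 MPa

ω = 2π·37.1/60 = 3.885 rad/s, so T = P/ω = 1760×10³ / 3.885 = 453000 N·m.
J = π(d_o⁴ − d_i⁴)/32 = π(0.212⁴ − 0.150⁴)/32 = 1.486×10^-4 m⁴.
Shear stress varies linearly with radius: τ = T·r/J = 453000 × 0.0931 / 1.486×10^-4 = 2.838×10^8 Pa.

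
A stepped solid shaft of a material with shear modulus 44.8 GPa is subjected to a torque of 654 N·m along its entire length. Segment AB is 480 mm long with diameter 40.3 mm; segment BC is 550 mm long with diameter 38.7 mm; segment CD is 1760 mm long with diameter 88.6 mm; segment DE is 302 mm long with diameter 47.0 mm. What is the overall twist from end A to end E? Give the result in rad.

J_AB = π(0.0403)⁴/32 = 2.59×10^-7 m⁴; J_BC = π(0.0387)⁴/32 = 2.20×10^-7 m⁴; J_CD = π(0.0886)⁴/32 = 6.05×10^-6 m⁴; J_DE = π(0.0470)⁴/32 = 4.79×10^-7 m⁴.
θ = (T/G)·Σ L_i/J_i = (654.0/44.8×10⁹)·(0.480/2.59×10^-7 + 0.550/2.20×10^-7 + 1.76/6.05×10^-6 + 0.302/4.79×10^-7) = 0.07697 rad.

0.0770 rad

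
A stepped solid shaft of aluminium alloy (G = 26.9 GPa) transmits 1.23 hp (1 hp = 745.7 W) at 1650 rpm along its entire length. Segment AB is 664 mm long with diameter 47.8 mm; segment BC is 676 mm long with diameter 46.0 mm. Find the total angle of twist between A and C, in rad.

5.59e-4 rad

ω = 2π·1650/60 = 172.8 rad/s, so T = P/ω = 1.23×745.7 / 172.8 = 5.308 N·m.
J_AB = π(0.0478)⁴/32 = 5.13×10^-7 m⁴; J_BC = π(0.0460)⁴/32 = 4.40×10^-7 m⁴.
θ = (T/G)·Σ L_i/J_i = (5.308/26.9×10⁹)·(0.664/5.13×10^-7 + 0.676/4.40×10^-7) = 5.591×10^-4 rad.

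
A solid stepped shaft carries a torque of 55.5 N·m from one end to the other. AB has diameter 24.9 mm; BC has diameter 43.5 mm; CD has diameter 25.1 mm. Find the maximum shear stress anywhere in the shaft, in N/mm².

18.3 N/mm²

Under the same torque, τ_max = 16T/(πd³) is largest where d is smallest — segment AB (d = 24.9 mm).
τ_max = 16·55.50/(π·(0.0249)³) = 1.831×10^7 Pa.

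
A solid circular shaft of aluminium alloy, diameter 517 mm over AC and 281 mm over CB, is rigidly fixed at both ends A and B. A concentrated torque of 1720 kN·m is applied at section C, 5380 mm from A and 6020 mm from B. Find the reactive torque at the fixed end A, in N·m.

Compatibility: T_A·a/J_AC = T_B·b/J_CB with T_A + T_B = T₀.
J_AC = 7.01×10^-3 m⁴, J_CB = 6.12×10^-4 m⁴, so T_A = T₀·(J_AC/a)/((J_AC/a)+(J_CB/b)) = 1.596e6 N·m, T_B = 124400 N·m.

1.60e6 N·m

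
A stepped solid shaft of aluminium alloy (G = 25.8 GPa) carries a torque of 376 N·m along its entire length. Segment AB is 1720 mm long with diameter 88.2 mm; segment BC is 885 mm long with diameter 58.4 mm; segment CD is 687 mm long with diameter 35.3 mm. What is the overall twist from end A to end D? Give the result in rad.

0.0812 rad

J_AB = π(0.0882)⁴/32 = 5.94×10^-6 m⁴; J_BC = π(0.0584)⁴/32 = 1.14×10^-6 m⁴; J_CD = π(0.0353)⁴/32 = 1.52×10^-7 m⁴.
θ = (T/G)·Σ L_i/J_i = (376.0/25.8×10⁹)·(1.72/5.94×10^-6 + 0.885/1.14×10^-6 + 0.687/1.52×10^-7) = 0.08119 rad.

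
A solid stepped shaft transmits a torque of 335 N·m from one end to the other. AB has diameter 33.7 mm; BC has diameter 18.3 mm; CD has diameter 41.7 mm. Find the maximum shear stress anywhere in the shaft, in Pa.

2.78e8 Pa

Under the same torque, τ_max = 16T/(πd³) is largest where d is smallest — segment BC (d = 18.3 mm).
τ_max = 16·335.0/(π·(0.0183)³) = 2.784×10^8 Pa.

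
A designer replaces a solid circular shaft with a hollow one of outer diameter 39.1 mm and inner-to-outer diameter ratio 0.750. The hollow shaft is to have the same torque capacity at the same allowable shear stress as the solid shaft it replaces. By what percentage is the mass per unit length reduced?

Equal τ_max and T ⇒ the solid shaft needs d_s³ = d_o³(1−k⁴), so d_s = 39.1·(1−0.750⁴)^(1/3) = 34.44 mm.
Area ratio A_h/A_s = d_o²(1−k²)/d_s² = (1−k²)/(1−k⁴)^(2/3) = 0.5638.
Mass saving = 1 − 0.5638 = 43.6 %.

43.6 %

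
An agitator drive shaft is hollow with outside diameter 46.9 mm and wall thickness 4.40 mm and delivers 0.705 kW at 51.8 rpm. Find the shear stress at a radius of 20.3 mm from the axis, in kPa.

ω = 2π·51.8/60 = 5.424 rad/s, so T = P/ω = 0.705×10³ / 5.424 = 130.0 N·m.
J = π(d_o⁴ − d_i⁴)/32 = π(0.0469⁴ − 0.0381⁴)/32 = 2.681×10^-7 m⁴.
Shear stress varies linearly with radius: τ = T·r/J = 130.0 × 0.0203 / 2.681×10^-7 = 9.840×10^6 Pa.

9840 kPa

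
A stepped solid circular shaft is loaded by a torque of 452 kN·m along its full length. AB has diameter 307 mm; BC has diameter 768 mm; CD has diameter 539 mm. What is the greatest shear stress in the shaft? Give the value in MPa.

Under the same torque, τ_max = 16T/(πd³) is largest where d is smallest — segment AB (d = 307 mm).
τ_max = 16·452000/(π·(0.307)³) = 7.956×10^7 Pa.

79.6 MPa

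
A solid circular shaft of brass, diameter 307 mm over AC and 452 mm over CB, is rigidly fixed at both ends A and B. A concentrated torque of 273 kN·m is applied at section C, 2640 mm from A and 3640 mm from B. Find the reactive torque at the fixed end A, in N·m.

61900 N·m

Compatibility: T_A·a/J_AC = T_B·b/J_CB with T_A + T_B = T₀.
J_AC = 8.72×10^-4 m⁴, J_CB = 4.10×10^-3 m⁴, so T_A = T₀·(J_AC/a)/((J_AC/a)+(J_CB/b)) = 61930 N·m, T_B = 211100 N·m.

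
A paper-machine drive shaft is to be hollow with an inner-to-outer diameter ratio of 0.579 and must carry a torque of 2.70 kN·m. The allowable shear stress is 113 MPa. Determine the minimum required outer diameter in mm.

51.6 mm

For a hollow shaft with d_i/d_o = 0.579: τ_max = 16T/(π d_o³ (1−k⁴)), so d_o = [16T/(π τ_allow (1−k⁴))]^(1/3) = [16·2700/(π·1.13×10^8·0.8876)]^(1/3) = 0.05156 m.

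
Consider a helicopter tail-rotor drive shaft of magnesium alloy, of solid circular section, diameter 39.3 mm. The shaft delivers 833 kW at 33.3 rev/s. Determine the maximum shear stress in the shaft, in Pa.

ω = 2π·33.3 = 209.2 rad/s, so T = P/ω = 833×10³ / 209.2 = 3981 N·m.
J = πd⁴/32 = π(0.0393)⁴/32 = 2.342×10^-7 m⁴.
τ_max = T·r/J = 3981 × 0.0196 / 2.342×10^-7 = 3.341×10^8 Pa.

3.34e8 Pa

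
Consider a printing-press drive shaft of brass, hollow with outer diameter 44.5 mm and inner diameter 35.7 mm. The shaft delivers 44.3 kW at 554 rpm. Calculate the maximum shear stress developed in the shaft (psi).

ω = 2π·554/60 = 58.01 rad/s, so T = P/ω = 44.3×10³ / 58.01 = 763.6 N·m.
J = π(d_o⁴ − d_i⁴)/32 = π(0.0445⁴ − 0.0357⁴)/32 = 2.255×10^-7 m⁴.
τ_max = T·r/J = 763.6 × 0.0222 / 2.255×10^-7 = 7.534×10^7 Pa.

10900 psi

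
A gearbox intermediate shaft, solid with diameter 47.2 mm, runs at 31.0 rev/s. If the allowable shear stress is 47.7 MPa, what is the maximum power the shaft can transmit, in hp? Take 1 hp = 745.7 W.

257 hp

J = πd⁴/32 = π(0.0472)⁴/32 = 4.873×10^-7 m⁴.
T_max = τ_allow·J/r = 4.77×10^7 × 4.873×10^-7 / 0.0236 = 984.9 N·m.
ω = 2π·31.0 = 194.8 rad/s, so P_max = T_max·ω = 1.918×10^5 W.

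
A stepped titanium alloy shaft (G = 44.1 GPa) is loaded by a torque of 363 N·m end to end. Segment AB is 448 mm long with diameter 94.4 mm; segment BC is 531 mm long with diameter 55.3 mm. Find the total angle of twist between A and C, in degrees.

J_AB = π(0.0944)⁴/32 = 7.80×10^-6 m⁴; J_BC = π(0.0553)⁴/32 = 9.18×10^-7 m⁴.
θ = (T/G)·Σ L_i/J_i = (363.0/44.1×10⁹)·(0.448/7.80×10^-6 + 0.531/9.18×10^-7) = 5.234×10^-3 rad.

0.300°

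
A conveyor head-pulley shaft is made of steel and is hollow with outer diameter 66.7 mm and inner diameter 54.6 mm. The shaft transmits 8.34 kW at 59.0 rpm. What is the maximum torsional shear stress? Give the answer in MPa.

ω = 2π·59.0/60 = 6.178 rad/s, so T = P/ω = 8.34×10³ / 6.178 = 1350 N·m.
J = π(d_o⁴ − d_i⁴)/32 = π(0.0667⁴ − 0.0546⁴)/32 = 1.071×10^-6 m⁴.
τ_max = T·r/J = 1350 × 0.0334 / 1.071×10^-6 = 4.205×10^7 Pa.

42.0 MPa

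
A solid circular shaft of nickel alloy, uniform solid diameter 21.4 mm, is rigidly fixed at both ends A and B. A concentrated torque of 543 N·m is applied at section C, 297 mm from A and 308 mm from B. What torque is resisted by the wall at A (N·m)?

276 N·m

With uniform GJ and both ends fixed, compatibility θ_AC = θ_CB gives T_A·a = T_B·b, together with T_A + T_B = T₀.
T_A = T₀·b/(a+b) = 543.0·308/605.0 = 276.4 N·m; T_B = 266.6 N·m.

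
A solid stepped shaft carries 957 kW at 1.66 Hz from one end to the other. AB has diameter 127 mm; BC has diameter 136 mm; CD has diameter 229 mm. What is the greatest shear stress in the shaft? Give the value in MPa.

228 MPa

ω = 2π·1.66 = 10.43 rad/s, so T = P/ω = 957×10³ / 10.43 = 91750 N·m.
Under the same torque, τ_max = 16T/(πd³) is largest where d is smallest — segment AB (d = 127 mm).
τ_max = 16·91750/(π·(0.127)³) = 2.281×10^8 Pa.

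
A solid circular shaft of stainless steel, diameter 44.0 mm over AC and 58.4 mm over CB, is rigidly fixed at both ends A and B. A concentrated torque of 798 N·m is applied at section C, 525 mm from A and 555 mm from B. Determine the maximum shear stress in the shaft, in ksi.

2.21 ksi

Compatibility: T_A·a/J_AC = T_B·b/J_CB with T_A + T_B = T₀.
J_AC = 3.68×10^-7 m⁴, J_CB = 1.14×10^-6 m⁴, so T_A = T₀·(J_AC/a)/((J_AC/a)+(J_CB/b)) = 202.8 N·m, T_B = 595.2 N·m.
τ in each portion: τ_AC = 1.21×10^7 Pa, τ_CB = 1.52×10^7 Pa; maximum is in CB.
τ_max = T_CB·r/J = 595.2·0.0292/1.14×10^-6 = 1.522×10^7 Pa.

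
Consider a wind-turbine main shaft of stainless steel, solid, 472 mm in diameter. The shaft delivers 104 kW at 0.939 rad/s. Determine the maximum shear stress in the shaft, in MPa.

5.36 MPa

ω = 0.939 rad/s, so T = P/ω = 104×10³ / 0.9390 = 110800 N·m.
J = πd⁴/32 = π(0.472)⁴/32 = 4.873×10^-3 m⁴.
τ_max = T·r/J = 110800 × 0.236 / 4.873×10^-3 = 5.364×10^6 Pa.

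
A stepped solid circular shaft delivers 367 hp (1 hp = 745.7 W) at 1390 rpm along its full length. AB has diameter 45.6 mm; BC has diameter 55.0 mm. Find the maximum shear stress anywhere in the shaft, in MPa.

101 MPa

ω = 2π·1390/60 = 145.6 rad/s, so T = P/ω = 367×745.7 / 145.6 = 1880 N·m.
Under the same torque, τ_max = 16T/(πd³) is largest where d is smallest — segment AB (d = 45.6 mm).
τ_max = 16·1880/(π·(0.0456)³) = 1.010×10^8 Pa.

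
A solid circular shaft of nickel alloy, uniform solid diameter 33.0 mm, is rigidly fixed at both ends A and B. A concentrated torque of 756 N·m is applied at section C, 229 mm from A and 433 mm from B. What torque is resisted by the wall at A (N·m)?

With uniform GJ and both ends fixed, compatibility θ_AC = θ_CB gives T_A·a = T_B·b, together with T_A + T_B = T₀.
T_A = T₀·b/(a+b) = 756.0·433/662.0 = 494.5 N·m; T_B = 261.5 N·m.

494 N·m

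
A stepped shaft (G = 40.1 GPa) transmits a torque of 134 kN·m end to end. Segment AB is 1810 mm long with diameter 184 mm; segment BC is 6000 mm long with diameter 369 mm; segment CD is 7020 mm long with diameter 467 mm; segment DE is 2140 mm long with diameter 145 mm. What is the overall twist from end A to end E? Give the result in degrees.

J_AB = π(0.184)⁴/32 = 1.13×10^-4 m⁴; J_BC = π(0.369)⁴/32 = 1.82×10^-3 m⁴; J_CD = π(0.467)⁴/32 = 4.67×10^-3 m⁴; J_DE = π(0.145)⁴/32 = 4.34×10^-5 m⁴.
θ = (T/G)·Σ L_i/J_i = (134000/40.1×10⁹)·(1.81/1.13×10^-4 + 6.00/1.82×10^-3 + 7.02/4.67×10^-3 + 2.14/4.34×10^-5) = 0.2346 rad.

13.4°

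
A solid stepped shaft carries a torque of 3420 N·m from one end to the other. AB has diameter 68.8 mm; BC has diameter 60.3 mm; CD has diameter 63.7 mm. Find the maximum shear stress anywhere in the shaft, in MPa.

Under the same torque, τ_max = 16T/(πd³) is largest where d is smallest — segment BC (d = 60.3 mm).
τ_max = 16·3420/(π·(0.0603)³) = 7.944×10^7 Pa.

79.4 MPa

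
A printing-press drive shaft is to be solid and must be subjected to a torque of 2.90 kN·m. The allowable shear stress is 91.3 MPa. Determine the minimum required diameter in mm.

For a solid shaft τ_max = 16T/(πd³), so d = (16T/(π τ_allow))^(1/3) = (16·2900/(π·9.13×10^7))^(1/3) = 0.05449 m.

54.5 mm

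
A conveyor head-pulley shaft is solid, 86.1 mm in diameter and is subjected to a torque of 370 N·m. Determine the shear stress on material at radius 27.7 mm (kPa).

J = πd⁴/32 = π(0.0861)⁴/32 = 5.395×10^-6 m⁴.
Shear stress varies linearly with radius: τ = T·r/J = 370.0 × 0.0277 / 5.395×10^-6 = 1.900×10^6 Pa.

1900 kPa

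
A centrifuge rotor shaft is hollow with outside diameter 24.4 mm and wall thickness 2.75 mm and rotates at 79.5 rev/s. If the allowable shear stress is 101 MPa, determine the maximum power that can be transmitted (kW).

J = π(d_o⁴ − d_i⁴)/32 = π(0.0244⁴ − 0.0189⁴)/32 = 2.227×10^-8 m⁴.
T_max = τ_allow·J/r = 1.01×10^8 × 2.227×10^-8 / 0.0122 = 184.4 N·m.
ω = 2π·79.5 = 499.5 rad/s, so P_max = T_max·ω = 9.210×10^4 W.

92.1 kW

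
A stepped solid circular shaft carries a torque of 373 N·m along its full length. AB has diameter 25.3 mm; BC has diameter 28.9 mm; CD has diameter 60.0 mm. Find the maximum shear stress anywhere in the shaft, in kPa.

Under the same torque, τ_max = 16T/(πd³) is largest where d is smallest — segment AB (d = 25.3 mm).
τ_max = 16·373.0/(π·(0.0253)³) = 1.173×10^8 Pa.

117000 kPa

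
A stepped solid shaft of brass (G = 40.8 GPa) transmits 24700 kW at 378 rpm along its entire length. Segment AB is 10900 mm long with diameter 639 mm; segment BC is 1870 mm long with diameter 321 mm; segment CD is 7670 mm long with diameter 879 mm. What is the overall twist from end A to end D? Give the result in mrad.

39.6 mrad

ω = 2π·378/60 = 39.58 rad/s, so T = P/ω = 24700×10³ / 39.58 = 624000 N·m.
J_AB = π(0.639)⁴/32 = 0.0164 m⁴; J_BC = π(0.321)⁴/32 = 1.04×10^-3 m⁴; J_CD = π(0.879)⁴/32 = 0.0586 m⁴.
θ = (T/G)·Σ L_i/J_i = (624000/40.8×10⁹)·(10.9/0.0164 + 1.87/1.04×10^-3 + 7.67/0.0586) = 0.03962 rad.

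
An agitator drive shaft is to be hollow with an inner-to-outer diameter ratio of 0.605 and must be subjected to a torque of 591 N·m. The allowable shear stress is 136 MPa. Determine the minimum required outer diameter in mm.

29.5 mm

For a hollow shaft with d_i/d_o = 0.605: τ_max = 16T/(π d_o³ (1−k⁴)), so d_o = [16T/(π τ_allow (1−k⁴))]^(1/3) = [16·591.0/(π·1.36×10^8·0.8660)]^(1/3) = 0.02946 m.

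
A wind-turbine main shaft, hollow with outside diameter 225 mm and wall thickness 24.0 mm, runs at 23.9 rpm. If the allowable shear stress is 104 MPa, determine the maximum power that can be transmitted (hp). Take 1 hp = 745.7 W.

J = π(d_o⁴ − d_i⁴)/32 = π(0.225⁴ − 0.177⁴)/32 = 1.553×10^-4 m⁴.
T_max = τ_allow·J/r = 1.04×10^8 × 1.553×10^-4 / 0.113 = 143500 N·m.
ω = 2π·23.9/60 = 2.503 rad/s, so P_max = T_max·ω = 3.592×10^5 W.

482 hp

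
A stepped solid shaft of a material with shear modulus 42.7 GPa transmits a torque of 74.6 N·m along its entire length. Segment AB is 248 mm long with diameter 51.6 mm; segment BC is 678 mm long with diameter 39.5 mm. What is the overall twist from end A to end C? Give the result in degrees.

0.320°

J_AB = π(0.0516)⁴/32 = 6.96×10^-7 m⁴; J_BC = π(0.0395)⁴/32 = 2.39×10^-7 m⁴.
θ = (T/G)·Σ L_i/J_i = (74.60/42.7×10⁹)·(0.248/6.96×10^-7 + 0.678/2.39×10^-7) = 5.579×10^-3 rad.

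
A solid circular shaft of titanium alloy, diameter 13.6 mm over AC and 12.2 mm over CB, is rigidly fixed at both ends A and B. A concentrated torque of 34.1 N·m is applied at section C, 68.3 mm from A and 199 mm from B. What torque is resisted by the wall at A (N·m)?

27.9 N·m

Compatibility: T_A·a/J_AC = T_B·b/J_CB with T_A + T_B = T₀.
J_AC = 3.36×10^-9 m⁴, J_CB = 2.17×10^-9 m⁴, so T_A = T₀·(J_AC/a)/((J_AC/a)+(J_CB/b)) = 27.90 N·m, T_B = 6.201 N·m.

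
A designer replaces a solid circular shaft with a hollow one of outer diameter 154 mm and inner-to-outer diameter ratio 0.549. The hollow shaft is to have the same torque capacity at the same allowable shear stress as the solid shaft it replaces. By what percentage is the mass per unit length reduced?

Equal τ_max and T ⇒ the solid shaft needs d_s³ = d_o³(1−k⁴), so d_s = 154·(1−0.549⁴)^(1/3) = 149.2 mm.
Area ratio A_h/A_s = d_o²(1−k²)/d_s² = (1−k²)/(1−k⁴)^(2/3) = 0.7444.
Mass saving = 1 − 0.7444 = 25.6 %.

25.6 %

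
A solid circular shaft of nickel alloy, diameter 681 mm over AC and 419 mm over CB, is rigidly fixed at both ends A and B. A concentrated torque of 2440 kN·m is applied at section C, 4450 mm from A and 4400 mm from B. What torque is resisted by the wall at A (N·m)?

2.13e6 N·m

Compatibility: T_A·a/J_AC = T_B·b/J_CB with T_A + T_B = T₀.
J_AC = 0.0211 m⁴, J_CB = 3.03×10^-3 m⁴, so T_A = T₀·(J_AC/a)/((J_AC/a)+(J_CB/b)) = 2.131e6 N·m, T_B = 308900 N·m.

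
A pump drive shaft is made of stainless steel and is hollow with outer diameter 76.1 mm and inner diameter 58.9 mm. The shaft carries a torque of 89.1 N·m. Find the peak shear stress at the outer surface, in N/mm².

1.61 N/mm²

J = π(d_o⁴ − d_i⁴)/32 = π(0.0761⁴ − 0.0589⁴)/32 = 2.111×10^-6 m⁴.
τ_max = T·r/J = 89.10 × 0.0381 / 2.111×10^-6 = 1.606×10^6 Pa.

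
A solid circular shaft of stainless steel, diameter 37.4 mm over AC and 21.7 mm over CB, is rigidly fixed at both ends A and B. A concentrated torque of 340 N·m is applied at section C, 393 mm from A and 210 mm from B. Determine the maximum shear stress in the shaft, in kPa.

Compatibility: T_A·a/J_AC = T_B·b/J_CB with T_A + T_B = T₀.
J_AC = 1.92×10^-7 m⁴, J_CB = 2.18×10^-8 m⁴, so T_A = T₀·(J_AC/a)/((J_AC/a)+(J_CB/b)) = 280.5 N·m, T_B = 59.49 N·m.
τ in each portion: τ_AC = 2.73×10^7 Pa, τ_CB = 2.97×10^7 Pa; maximum is in CB.
τ_max = T_CB·r/J = 59.49·0.0109/2.18×10^-8 = 2.965×10^7 Pa.

29700 kPa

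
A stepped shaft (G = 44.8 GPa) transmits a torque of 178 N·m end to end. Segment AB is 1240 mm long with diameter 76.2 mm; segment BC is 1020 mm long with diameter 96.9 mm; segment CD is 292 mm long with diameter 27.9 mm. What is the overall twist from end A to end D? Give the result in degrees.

1.23°

J_AB = π(0.0762)⁴/32 = 3.31×10^-6 m⁴; J_BC = π(0.0969)⁴/32 = 8.66×10^-6 m⁴; J_CD = π(0.0279)⁴/32 = 5.95×10^-8 m⁴.
θ = (T/G)·Σ L_i/J_i = (178.0/44.8×10⁹)·(1.24/3.31×10^-6 + 1.02/8.66×10^-6 + 0.292/5.95×10^-8) = 0.02146 rad.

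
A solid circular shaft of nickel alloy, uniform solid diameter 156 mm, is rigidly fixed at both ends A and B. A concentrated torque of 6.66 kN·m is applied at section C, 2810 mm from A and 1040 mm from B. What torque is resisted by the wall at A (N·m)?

With uniform GJ and both ends fixed, compatibility θ_AC = θ_CB gives T_A·a = T_B·b, together with T_A + T_B = T₀.
T_A = T₀·b/(a+b) = 6660·1040/3850 = 1799 N·m; T_B = 4861 N·m.

1800 N·m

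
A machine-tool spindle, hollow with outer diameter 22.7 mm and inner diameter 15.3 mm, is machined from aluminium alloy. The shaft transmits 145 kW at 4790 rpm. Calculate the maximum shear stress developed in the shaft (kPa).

159000 kPa

ω = 2π·4790/60 = 501.6 rad/s, so T = P/ω = 145×10³ / 501.6 = 289.1 N·m.
J = π(d_o⁴ − d_i⁴)/32 = π(0.0227⁴ − 0.0153⁴)/32 = 2.069×10^-8 m⁴.
τ_max = T·r/J = 289.1 × 0.0113 / 2.069×10^-8 = 1.586×10^8 Pa.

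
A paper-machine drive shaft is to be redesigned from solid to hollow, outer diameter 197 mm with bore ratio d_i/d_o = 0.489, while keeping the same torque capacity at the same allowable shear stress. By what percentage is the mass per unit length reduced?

Equal τ_max and T ⇒ the solid shaft needs d_s³ = d_o³(1−k⁴), so d_s = 197·(1−0.489⁴)^(1/3) = 193.2 mm.
Area ratio A_h/A_s = d_o²(1−k²)/d_s² = (1−k²)/(1−k⁴)^(2/3) = 0.7913.
Mass saving = 1 − 0.7913 = 20.9 %.

20.9 %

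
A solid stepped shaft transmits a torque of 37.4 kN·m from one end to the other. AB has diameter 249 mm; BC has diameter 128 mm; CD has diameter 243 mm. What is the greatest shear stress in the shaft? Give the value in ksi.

13.2 ksi

Under the same torque, τ_max = 16T/(πd³) is largest where d is smallest — segment BC (d = 128 mm).
τ_max = 16·37400/(π·(0.128)³) = 9.083×10^7 Pa.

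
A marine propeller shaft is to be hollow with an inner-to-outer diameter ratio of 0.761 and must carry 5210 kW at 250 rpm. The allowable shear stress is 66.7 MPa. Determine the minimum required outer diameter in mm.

284 mm

ω = 2π·250/60 = 26.18 rad/s, so T = P/ω = 5210×10³ / 26.18 = 199000 N·m.
For a hollow shaft with d_i/d_o = 0.761: τ_max = 16T/(π d_o³ (1−k⁴)), so d_o = [16T/(π τ_allow (1−k⁴))]^(1/3) = [16·199000/(π·6.67×10^7·0.6646)]^(1/3) = 0.2838 m.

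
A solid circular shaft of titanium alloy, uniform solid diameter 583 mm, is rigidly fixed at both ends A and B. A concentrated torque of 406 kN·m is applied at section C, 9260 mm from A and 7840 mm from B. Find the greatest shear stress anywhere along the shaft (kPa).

5650 kPa

With uniform GJ and both ends fixed, compatibility θ_AC = θ_CB gives T_A·a = T_B·b, together with T_A + T_B = T₀.
T_A = T₀·b/(a+b) = 406000·7840/17100 = 186100 N·m; T_B = 219900 N·m.
τ in each portion: τ_AC = 4.78×10^6 Pa, τ_CB = 5.65×10^6 Pa; maximum is in CB.
τ_max = T_CB·r/J = 219900·0.291/0.0113 = 5.651×10^6 Pa.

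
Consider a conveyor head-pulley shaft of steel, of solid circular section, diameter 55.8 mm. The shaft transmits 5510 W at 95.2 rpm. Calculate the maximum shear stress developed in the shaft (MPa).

ω = 2π·95.2/60 = 9.969 rad/s, so T = P/ω = 5510 / 9.969 = 552.7 N·m.
J = πd⁴/32 = π(0.0558)⁴/32 = 9.518×10^-7 m⁴.
τ_max = T·r/J = 552.7 × 0.0279 / 9.518×10^-7 = 1.620×10^7 Pa.

16.2 MPa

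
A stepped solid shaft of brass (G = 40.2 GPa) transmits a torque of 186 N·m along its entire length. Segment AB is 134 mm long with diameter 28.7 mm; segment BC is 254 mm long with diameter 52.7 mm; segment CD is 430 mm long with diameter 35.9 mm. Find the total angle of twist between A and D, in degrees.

J_AB = π(0.0287)⁴/32 = 6.66×10^-8 m⁴; J_BC = π(0.0527)⁴/32 = 7.57×10^-7 m⁴; J_CD = π(0.0359)⁴/32 = 1.63×10^-7 m⁴.
θ = (T/G)·Σ L_i/J_i = (186.0/40.2×10⁹)·(0.134/6.66×10^-8 + 0.254/7.57×10^-7 + 0.430/1.63×10^-7) = 0.02306 rad.

1.32°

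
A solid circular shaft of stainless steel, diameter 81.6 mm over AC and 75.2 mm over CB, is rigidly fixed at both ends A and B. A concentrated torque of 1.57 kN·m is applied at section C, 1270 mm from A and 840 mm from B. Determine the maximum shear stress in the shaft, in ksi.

1.42 ksi

Compatibility: T_A·a/J_AC = T_B·b/J_CB with T_A + T_B = T₀.
J_AC = 4.35×10^-6 m⁴, J_CB = 3.14×10^-6 m⁴, so T_A = T₀·(J_AC/a)/((J_AC/a)+(J_CB/b)) = 751.0 N·m, T_B = 819.0 N·m.
τ in each portion: τ_AC = 7.04×10^6 Pa, τ_CB = 9.81×10^6 Pa; maximum is in CB.
τ_max = T_CB·r/J = 819.0·0.0376/3.14×10^-6 = 9.808×10^6 Pa.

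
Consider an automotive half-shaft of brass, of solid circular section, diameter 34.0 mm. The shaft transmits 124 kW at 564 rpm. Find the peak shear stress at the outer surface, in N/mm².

ω = 2π·564/60 = 59.06 rad/s, so T = P/ω = 124×10³ / 59.06 = 2099 N·m.
J = πd⁴/32 = π(0.0340)⁴/32 = 1.312×10^-7 m⁴.
τ_max = T·r/J = 2099 × 0.0170 / 1.312×10^-7 = 2.720×10^8 Pa.

272 N/mm²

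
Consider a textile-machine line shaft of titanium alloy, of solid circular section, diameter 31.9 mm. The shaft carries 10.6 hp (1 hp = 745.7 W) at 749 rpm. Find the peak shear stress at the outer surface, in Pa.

ω = 2π·749/60 = 78.44 rad/s, so T = P/ω = 10.6×745.7 / 78.44 = 100.8 N·m.
J = πd⁴/32 = π(0.0319)⁴/32 = 1.017×10^-7 m⁴.
τ_max = T·r/J = 100.8 × 0.0159 / 1.017×10^-7 = 1.581×10^7 Pa.

1.58e7 Pa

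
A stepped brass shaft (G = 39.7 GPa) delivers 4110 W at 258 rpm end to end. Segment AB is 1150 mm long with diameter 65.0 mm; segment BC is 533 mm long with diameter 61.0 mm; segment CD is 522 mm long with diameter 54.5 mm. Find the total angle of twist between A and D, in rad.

0.00633 rad

ω = 2π·258/60 = 27.02 rad/s, so T = P/ω = 4110 / 27.02 = 152.1 N·m.
J_AB = π(0.0650)⁴/32 = 1.75×10^-6 m⁴; J_BC = π(0.0610)⁴/32 = 1.36×10^-6 m⁴; J_CD = π(0.0545)⁴/32 = 8.66×10^-7 m⁴.
θ = (T/G)·Σ L_i/J_i = (152.1/39.7×10⁹)·(1.15/1.75×10^-6 + 0.533/1.36×10^-6 + 0.522/8.66×10^-7) = 6.326×10^-3 rad.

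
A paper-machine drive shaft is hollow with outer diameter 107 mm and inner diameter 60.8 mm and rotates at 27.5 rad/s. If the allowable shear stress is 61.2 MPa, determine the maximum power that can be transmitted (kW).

363 kW

J = π(d_o⁴ − d_i⁴)/32 = π(0.107⁴ − 0.0608⁴)/32 = 1.153×10^-5 m⁴.
T_max = τ_allow·J/r = 6.12×10^7 × 1.153×10^-5 / 0.0535 = 13190 N·m.
ω = 27.5 rad/s, so P_max = T_max·ω = 3.626×10^5 W.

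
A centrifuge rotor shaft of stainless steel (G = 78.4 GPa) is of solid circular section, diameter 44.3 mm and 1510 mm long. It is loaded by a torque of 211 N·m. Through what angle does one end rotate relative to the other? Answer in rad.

0.0107 rad

J = πd⁴/32 = π(0.0443)⁴/32 = 3.781×10^-7 m⁴.
θ = T·L/(G·J) = 211.0 × 1.51 / (78.4×10⁹ × 3.781×10^-7) = 0.01075 rad.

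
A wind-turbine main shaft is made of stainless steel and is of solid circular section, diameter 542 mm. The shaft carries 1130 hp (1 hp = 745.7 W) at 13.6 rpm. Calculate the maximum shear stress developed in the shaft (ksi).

ω = 2π·13.6/60 = 1.424 rad/s, so T = P/ω = 1130×745.7 / 1.424 = 591700 N·m.
J = πd⁴/32 = π(0.542)⁴/32 = 8.472×10^-3 m⁴.
τ_max = T·r/J = 591700 × 0.271 / 8.472×10^-3 = 1.893×10^7 Pa.

2.74 ksi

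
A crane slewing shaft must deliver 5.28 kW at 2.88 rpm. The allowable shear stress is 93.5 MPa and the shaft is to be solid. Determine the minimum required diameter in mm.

98.4 mm

ω = 2π·2.88/60 = 0.3016 rad/s, so T = P/ω = 5.28×10³ / 0.3016 = 17510 N·m.
For a solid shaft τ_max = 16T/(πd³), so d = (16T/(π τ_allow))^(1/3) = (16·17510/(π·9.35×10^7))^(1/3) = 0.09843 m.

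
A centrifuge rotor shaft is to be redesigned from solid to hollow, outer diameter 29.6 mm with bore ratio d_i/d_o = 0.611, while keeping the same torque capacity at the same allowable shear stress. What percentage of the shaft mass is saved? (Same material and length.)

Equal τ_max and T ⇒ the solid shaft needs d_s³ = d_o³(1−k⁴), so d_s = 29.6·(1−0.611⁴)^(1/3) = 28.16 mm.
Area ratio A_h/A_s = d_o²(1−k²)/d_s² = (1−k²)/(1−k⁴)^(2/3) = 0.6926.
Mass saving = 1 − 0.6926 = 30.7 %.

30.7 %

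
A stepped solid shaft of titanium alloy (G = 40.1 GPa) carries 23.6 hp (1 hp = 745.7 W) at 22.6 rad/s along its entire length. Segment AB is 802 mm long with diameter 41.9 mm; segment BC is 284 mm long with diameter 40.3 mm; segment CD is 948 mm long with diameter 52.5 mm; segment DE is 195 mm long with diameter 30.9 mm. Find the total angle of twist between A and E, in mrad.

140 mrad

ω = 22.6 rad/s, so T = P/ω = 23.6×745.7 / 22.60 = 778.7 N·m.
J_AB = π(0.0419)⁴/32 = 3.03×10^-7 m⁴; J_BC = π(0.0403)⁴/32 = 2.59×10^-7 m⁴; J_CD = π(0.0525)⁴/32 = 7.46×10^-7 m⁴; J_DE = π(0.0309)⁴/32 = 8.95×10^-8 m⁴.
θ = (T/G)·Σ L_i/J_i = (778.7/40.1×10⁹)·(0.802/3.03×10^-7 + 0.284/2.59×10^-7 + 0.948/7.46×10^-7 + 0.195/8.95×10^-8) = 0.1398 rad.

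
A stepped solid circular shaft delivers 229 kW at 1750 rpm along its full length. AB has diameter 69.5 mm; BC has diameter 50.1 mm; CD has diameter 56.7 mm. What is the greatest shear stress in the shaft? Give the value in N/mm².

50.6 N/mm²

ω = 2π·1750/60 = 183.3 rad/s, so T = P/ω = 229×10³ / 183.3 = 1250 N·m.
Under the same torque, τ_max = 16T/(πd³) is largest where d is smallest — segment BC (d = 50.1 mm).
τ_max = 16·1250/(π·(0.0501)³) = 5.061×10^7 Pa.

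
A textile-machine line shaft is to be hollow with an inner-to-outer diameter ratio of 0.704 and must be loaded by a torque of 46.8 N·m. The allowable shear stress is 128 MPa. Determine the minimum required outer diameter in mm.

13.5 mm

For a hollow shaft with d_i/d_o = 0.704: τ_max = 16T/(π d_o³ (1−k⁴)), so d_o = [16T/(π τ_allow (1−k⁴))]^(1/3) = [16·46.80/(π·1.28×10^8·0.7544)]^(1/3) = 0.01351 m.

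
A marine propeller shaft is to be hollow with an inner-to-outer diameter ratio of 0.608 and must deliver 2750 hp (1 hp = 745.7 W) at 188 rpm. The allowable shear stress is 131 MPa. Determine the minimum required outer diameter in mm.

167 mm

ω = 2π·188/60 = 19.69 rad/s, so T = P/ω = 2750×745.7 / 19.69 = 104200 N·m.
For a hollow shaft with d_i/d_o = 0.608: τ_max = 16T/(π d_o³ (1−k⁴)), so d_o = [16T/(π τ_allow (1−k⁴))]^(1/3) = [16·104200/(π·1.31×10^8·0.8633)]^(1/3) = 0.1674 m.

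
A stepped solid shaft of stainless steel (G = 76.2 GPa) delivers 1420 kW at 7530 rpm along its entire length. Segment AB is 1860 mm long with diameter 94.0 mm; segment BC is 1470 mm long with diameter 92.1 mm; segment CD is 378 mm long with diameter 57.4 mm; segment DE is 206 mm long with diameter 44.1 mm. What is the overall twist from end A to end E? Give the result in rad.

0.0321 rad

ω = 2π·7530/60 = 788.5 rad/s, so T = P/ω = 1420×10³ / 788.5 = 1801 N·m.
J_AB = π(0.0940)⁴/32 = 7.66×10^-6 m⁴; J_BC = π(0.0921)⁴/32 = 7.06×10^-6 m⁴; J_CD = π(0.0574)⁴/32 = 1.07×10^-6 m⁴; J_DE = π(0.0441)⁴/32 = 3.71×10^-7 m⁴.
θ = (T/G)·Σ L_i/J_i = (1801/76.2×10⁹)·(1.86/7.66×10^-6 + 1.47/7.06×10^-6 + 0.378/1.07×10^-6 + 0.206/3.71×10^-7) = 0.03215 rad.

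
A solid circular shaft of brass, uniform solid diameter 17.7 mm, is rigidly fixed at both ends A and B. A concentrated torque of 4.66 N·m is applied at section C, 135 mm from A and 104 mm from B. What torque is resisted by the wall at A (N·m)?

With uniform GJ and both ends fixed, compatibility θ_AC = θ_CB gives T_A·a = T_B·b, together with T_A + T_B = T₀.
T_A = T₀·b/(a+b) = 4.660·104/239.0 = 2.028 N·m; T_B = 2.632 N·m.

2.03 N·m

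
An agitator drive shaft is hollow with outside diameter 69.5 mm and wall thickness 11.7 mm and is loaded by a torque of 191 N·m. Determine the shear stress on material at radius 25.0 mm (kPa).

2590 kPa

J = π(d_o⁴ − d_i⁴)/32 = π(0.0695⁴ − 0.0461⁴)/32 = 1.847×10^-6 m⁴.
Shear stress varies linearly with radius: τ = T·r/J = 191.0 × 0.0250 / 1.847×10^-6 = 2.585×10^6 Pa.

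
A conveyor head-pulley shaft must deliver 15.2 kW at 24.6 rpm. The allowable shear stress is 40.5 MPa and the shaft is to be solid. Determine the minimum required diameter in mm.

ω = 2π·24.6/60 = 2.576 rad/s, so T = P/ω = 15.2×10³ / 2.576 = 5900 N·m.
For a solid shaft τ_max = 16T/(πd³), so d = (16T/(π τ_allow))^(1/3) = (16·5900/(π·4.05×10^7))^(1/3) = 0.09053 m.

90.5 mm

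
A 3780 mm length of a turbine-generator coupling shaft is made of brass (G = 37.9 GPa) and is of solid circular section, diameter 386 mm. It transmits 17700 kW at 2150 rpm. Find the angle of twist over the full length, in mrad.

3.60 mrad

ω = 2π·2150/60 = 225.1 rad/s, so T = P/ω = 17700×10³ / 225.1 = 78620 N·m.
J = πd⁴/32 = π(0.386)⁴/32 = 2.179×10^-3 m⁴.
θ = T·L/(G·J) = 78620 × 3.78 / (37.9×10⁹ × 2.179×10^-3) = 3.598×10^-3 rad.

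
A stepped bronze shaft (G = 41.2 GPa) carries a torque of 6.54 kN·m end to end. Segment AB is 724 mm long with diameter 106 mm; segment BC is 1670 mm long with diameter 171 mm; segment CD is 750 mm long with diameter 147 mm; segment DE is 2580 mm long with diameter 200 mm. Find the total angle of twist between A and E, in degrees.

J_AB = π(0.106)⁴/32 = 1.24×10^-5 m⁴; J_BC = π(0.171)⁴/32 = 8.39×10^-5 m⁴; J_CD = π(0.147)⁴/32 = 4.58×10^-5 m⁴; J_DE = π(0.200)⁴/32 = 1.57×10^-4 m⁴.
θ = (T/G)·Σ L_i/J_i = (6540/41.2×10⁹)·(0.724/1.24×10^-5 + 1.67/8.39×10^-5 + 0.750/4.58×10^-5 + 2.58/1.57×10^-4) = 0.01763 rad.

1.01°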